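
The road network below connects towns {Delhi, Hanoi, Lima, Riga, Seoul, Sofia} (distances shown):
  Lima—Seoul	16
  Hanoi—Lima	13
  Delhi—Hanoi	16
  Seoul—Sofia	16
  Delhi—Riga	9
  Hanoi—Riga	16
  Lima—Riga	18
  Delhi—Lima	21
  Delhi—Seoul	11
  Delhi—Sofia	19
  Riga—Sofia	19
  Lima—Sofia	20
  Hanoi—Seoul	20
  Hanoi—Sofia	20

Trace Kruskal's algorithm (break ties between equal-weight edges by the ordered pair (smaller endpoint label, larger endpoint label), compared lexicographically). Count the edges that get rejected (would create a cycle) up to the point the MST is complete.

Kruskal: consider edges lightest-first.
Delhi—Riga (9): add — endpoints in different components.
Delhi—Seoul (11): add — endpoints in different components.
Hanoi—Lima (13): add — endpoints in different components.
Delhi—Hanoi (16): add — endpoints in different components.
Hanoi—Riga (16): skip — Hanoi and Riga already connected.
Lima—Seoul (16): skip — Seoul and Lima already connected.
Seoul—Sofia (16): add — endpoints in different components.
Edges rejected before the tree was complete: 2.

2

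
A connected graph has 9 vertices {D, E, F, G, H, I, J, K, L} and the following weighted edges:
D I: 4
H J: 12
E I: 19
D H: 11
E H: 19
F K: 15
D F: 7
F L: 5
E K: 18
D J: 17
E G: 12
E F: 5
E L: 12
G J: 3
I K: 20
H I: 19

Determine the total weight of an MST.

Kruskal: consider edges lightest-first.
G J (3): add — endpoints in different components.
D I (4): add — endpoints in different components.
E F (5): add — endpoints in different components.
F L (5): add — endpoints in different components.
D F (7): add — endpoints in different components.
D H (11): add — endpoints in different components.
E G (12): add — endpoints in different components.
E L (12): skip — E and L already connected.
H J (12): skip — H and J already connected.
F K (15): add — endpoints in different components.
MST edges: G J, D I, E F, F L, D F, D H, E G, F K; total weight 3+4+5+5+7+11+12+15 = 62.

62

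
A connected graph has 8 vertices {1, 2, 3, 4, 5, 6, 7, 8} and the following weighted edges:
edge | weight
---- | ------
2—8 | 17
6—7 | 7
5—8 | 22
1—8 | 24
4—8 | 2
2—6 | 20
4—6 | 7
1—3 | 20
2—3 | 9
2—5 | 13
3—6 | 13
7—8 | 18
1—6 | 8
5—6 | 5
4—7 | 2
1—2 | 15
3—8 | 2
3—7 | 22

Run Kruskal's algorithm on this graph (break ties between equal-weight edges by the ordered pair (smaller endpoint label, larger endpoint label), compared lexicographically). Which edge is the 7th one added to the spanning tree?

2-3

Kruskal: consider edges lightest-first.
3—8 (2): add — endpoints in different components.
4—7 (2): add — endpoints in different components.
4—8 (2): add — endpoints in different components.
5—6 (5): add — endpoints in different components.
4—6 (7): add — endpoints in different components.
6—7 (7): skip — 6 and 7 already connected.
1—6 (8): add — endpoints in different components.
2—3 (9): add — endpoints in different components.
The 7th edge added is 2—3.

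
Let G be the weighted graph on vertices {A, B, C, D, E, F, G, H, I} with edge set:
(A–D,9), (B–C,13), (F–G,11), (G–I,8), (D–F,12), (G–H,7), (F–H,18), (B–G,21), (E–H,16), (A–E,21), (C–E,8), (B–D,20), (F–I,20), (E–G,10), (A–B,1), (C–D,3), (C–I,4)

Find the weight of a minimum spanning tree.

Grow the tree from E using Prim:
Step 1: cheapest edge leaving the tree is C–E (8); add C.
Step 2: cheapest edge leaving the tree is C–D (3); add D.
Step 3: cheapest edge leaving the tree is C–I (4); add I.
Step 4: cheapest edge leaving the tree is G–I (8); add G.
Step 5: cheapest edge leaving the tree is G–H (7); add H.
Step 6: cheapest edge leaving the tree is A–D (9); add A.
Step 7: cheapest edge leaving the tree is A–B (1); add B.
Step 8: cheapest edge leaving the tree is F–G (11); add F.
MST edges: C–E, C–D, C–I, G–I, G–H, A–D, A–B, F–G; total weight 8+3+4+8+7+9+1+11 = 51.

51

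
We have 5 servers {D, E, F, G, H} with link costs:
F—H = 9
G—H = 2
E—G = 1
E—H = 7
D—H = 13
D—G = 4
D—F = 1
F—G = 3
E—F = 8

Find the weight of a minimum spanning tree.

Prim, starting at G.
Step 1: frontier [E—G 1, G—H 2, F—G 3, D—G 4] → take E—G (1); add E.
Step 2: frontier [E—H 7, E—F 8, G—H 2, F—G 3, D—G 4] → take G—H (2); add H.
Step 3: frontier [E—F 8, F—G 3, D—G 4, F—H 9, D—H 13] → take F—G (3); add F.
Step 4: frontier [D—F 1, D—G 4, D—H 13] → take D—F (1); add D.
MST edges: E—G, G—H, F—G, D—F; total weight 1+2+3+1 = 7.

7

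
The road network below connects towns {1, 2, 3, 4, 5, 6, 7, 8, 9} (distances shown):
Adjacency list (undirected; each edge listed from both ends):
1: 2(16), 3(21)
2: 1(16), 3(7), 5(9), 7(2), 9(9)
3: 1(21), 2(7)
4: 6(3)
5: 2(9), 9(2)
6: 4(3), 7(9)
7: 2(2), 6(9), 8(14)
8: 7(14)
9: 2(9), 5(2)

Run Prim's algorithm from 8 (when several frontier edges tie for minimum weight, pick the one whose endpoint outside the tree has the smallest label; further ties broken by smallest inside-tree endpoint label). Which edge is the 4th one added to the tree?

2-5

Prim, starting at 8.
Step 1: frontier [7 8 14] → take 7 8 (14); add 7.
Step 2: frontier [2 7 2, 6 7 9] → take 2 7 (2); add 2.
Step 3: frontier [2 3 7, 2 5 9, 2 9 9, 1 2 16, 6 7 9] → take 2 3 (7); add 3.
Step 4: frontier [2 5 9, 2 9 9, 1 2 16, 1 3 21, 6 7 9] → take 2 5 (9); add 5.
Step 5: frontier [2 9 9, 1 2 16, 1 3 21, 5 9 2, 6 7 9] → take 5 9 (2); add 9.
Step 6: frontier [1 2 16, 1 3 21, 6 7 9] → take 6 7 (9); add 6.
Step 7: frontier [1 2 16, 1 3 21, 4 6 3] → take 4 6 (3); add 4.
Step 8: frontier [1 2 16, 1 3 21] → take 1 2 (16); add 1.
The 4th edge added is 2 5.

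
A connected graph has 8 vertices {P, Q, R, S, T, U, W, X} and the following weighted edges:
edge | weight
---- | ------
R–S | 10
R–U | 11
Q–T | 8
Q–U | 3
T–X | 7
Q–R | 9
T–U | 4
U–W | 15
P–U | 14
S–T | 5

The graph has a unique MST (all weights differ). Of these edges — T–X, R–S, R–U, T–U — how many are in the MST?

Sort edges by weight, then run Kruskal:
Q–U (3): add — endpoints in different components.
T–U (4): add — endpoints in different components.
S–T (5): add — endpoints in different components.
T–X (7): add — endpoints in different components.
Q–T (8): skip — T and Q already connected.
Q–R (9): add — endpoints in different components.
R–S (10): skip — R and S already connected.
R–U (11): skip — R and U already connected.
P–U (14): add — endpoints in different components.
U–W (15): add — endpoints in different components.
MST edge set: {Q–U, T–U, S–T, T–X, Q–R, P–U, U–W}.
Of the listed edges, {T–X, T–U} are in the MST → 2.

2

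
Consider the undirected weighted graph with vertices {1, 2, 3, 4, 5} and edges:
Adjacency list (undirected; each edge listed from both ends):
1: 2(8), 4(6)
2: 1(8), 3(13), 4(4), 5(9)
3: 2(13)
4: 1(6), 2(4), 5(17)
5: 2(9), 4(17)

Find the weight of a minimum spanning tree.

Sort edges by weight, then run Kruskal:
2–4 (4): add. Components now {1} {2,4} {3} {5}
1–4 (6): add. Components now {1,2,4} {3} {5}
1–2 (8): skip — 1 and 2 already connected.
2–5 (9): add. Components now {1,2,4,5} {3}
2–3 (13): add. Components now {1,2,3,4,5}
MST edges: 2–4, 1–4, 2–5, 2–3; total weight 4+6+9+13 = 32.

32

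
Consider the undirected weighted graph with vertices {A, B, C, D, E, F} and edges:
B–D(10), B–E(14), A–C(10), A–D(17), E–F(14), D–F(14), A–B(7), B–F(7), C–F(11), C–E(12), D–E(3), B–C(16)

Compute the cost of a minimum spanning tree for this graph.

37

Kruskal: consider edges lightest-first.
D–E (3): add — endpoints in different components.
A–B (7): add — endpoints in different components.
B–F (7): add — endpoints in different components.
A–C (10): add — endpoints in different components.
B–D (10): add — endpoints in different components.
MST edges: D–E, A–B, B–F, A–C, B–D; total weight 3+7+7+10+10 = 37.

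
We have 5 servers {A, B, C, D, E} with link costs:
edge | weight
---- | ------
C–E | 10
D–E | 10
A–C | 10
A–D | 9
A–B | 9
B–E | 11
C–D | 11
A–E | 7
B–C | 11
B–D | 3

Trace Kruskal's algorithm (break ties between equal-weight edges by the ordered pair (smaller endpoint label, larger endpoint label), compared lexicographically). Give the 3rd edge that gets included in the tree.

A-B

Sort edges by weight, then run Kruskal:
B–D (3): add. Components now {A} {B,D} {C} {E}
A–E (7): add. Components now {A,E} {B,D} {C}
A–B (9): add. Components now {A,B,D,E} {C}
A–D (9): skip — A and D already connected.
A–C (10): add. Components now {A,B,C,D,E}
The 3rd edge added is A–B.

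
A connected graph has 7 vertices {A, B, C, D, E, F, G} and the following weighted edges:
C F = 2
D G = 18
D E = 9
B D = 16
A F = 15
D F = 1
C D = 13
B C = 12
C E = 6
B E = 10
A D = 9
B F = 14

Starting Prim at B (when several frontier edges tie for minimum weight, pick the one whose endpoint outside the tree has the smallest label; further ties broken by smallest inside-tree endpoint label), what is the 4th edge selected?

Prim's algorithm from B:
Step 1: frontier [B E 10, B C 12, B F 14, B D 16] → take B E (10); add E.
Step 2: frontier [B C 12, B F 14, B D 16, C E 6, D E 9] → take C E (6); add C.
Step 3: frontier [B F 14, B D 16, C F 2, C D 13, D E 9] → take C F (2); add F.
Step 4: frontier [B D 16, C D 13, D E 9, D F 1, A F 15] → take D F (1); add D.
Step 5: frontier [A D 9, D G 18, A F 15] → take A D (9); add A.
Step 6: frontier [D G 18] → take D G (18); add G.
The 4th edge added is D F.

D-F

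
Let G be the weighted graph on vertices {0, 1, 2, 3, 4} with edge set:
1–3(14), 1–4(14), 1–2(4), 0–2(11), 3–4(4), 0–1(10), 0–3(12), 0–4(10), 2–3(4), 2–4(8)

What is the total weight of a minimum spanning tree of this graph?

Grow the tree from 4 using Prim:
Step 1: frontier [3–4 4, 2–4 8, 0–4 10, 1–4 14] → take 3–4 (4); add 3.
Step 2: frontier [2–3 4, 0–3 12, 1–3 14, 2–4 8, 0–4 10, 1–4 14] → take 2–3 (4); add 2.
Step 3: frontier [1–2 4, 0–2 11, 0–3 12, 1–3 14, 0–4 10, 1–4 14] → take 1–2 (4); add 1.
Step 4: frontier [0–1 10, 0–2 11, 0–3 12, 0–4 10] → take 0–1 (10); add 0.
MST edges: 3–4, 2–3, 1–2, 0–1; total weight 4+4+4+10 = 22.

22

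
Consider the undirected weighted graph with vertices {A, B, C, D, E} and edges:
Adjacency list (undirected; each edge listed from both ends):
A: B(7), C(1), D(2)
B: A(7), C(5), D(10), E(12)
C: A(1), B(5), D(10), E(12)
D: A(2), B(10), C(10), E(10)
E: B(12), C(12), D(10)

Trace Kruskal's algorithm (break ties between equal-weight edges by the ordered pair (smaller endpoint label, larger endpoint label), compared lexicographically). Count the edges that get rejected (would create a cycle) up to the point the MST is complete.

Kruskal's algorithm — process edges by increasing weight (ties by edge label):
A–C (1): add — endpoints in different components.
A–D (2): add — endpoints in different components.
B–C (5): add — endpoints in different components.
A–B (7): skip — A and B already connected.
B–D (10): skip — B and D already connected.
C–D (10): skip — C and D already connected.
D–E (10): add — endpoints in different components.
Edges rejected before the tree was complete: 3.

3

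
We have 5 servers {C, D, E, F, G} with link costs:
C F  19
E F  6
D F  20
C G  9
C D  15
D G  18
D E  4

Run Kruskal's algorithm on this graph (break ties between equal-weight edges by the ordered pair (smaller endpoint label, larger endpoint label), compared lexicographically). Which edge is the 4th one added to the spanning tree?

C-D

Kruskal: consider edges lightest-first.
D E (4): add. Components now {C} {D,E} {F} {G}
E F (6): add. Components now {C} {D,E,F} {G}
C G (9): add. Components now {C,G} {D,E,F}
C D (15): add. Components now {C,D,E,F,G}
The 4th edge added is C D.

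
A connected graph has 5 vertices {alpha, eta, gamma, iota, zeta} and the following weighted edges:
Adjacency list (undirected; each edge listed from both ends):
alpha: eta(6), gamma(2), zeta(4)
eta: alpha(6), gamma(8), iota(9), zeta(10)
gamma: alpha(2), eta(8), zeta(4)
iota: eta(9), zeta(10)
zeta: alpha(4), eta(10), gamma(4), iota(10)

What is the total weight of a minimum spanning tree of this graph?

21

Kruskal: consider edges lightest-first.
alpha gamma (2): add — endpoints in different components.
alpha zeta (4): add — endpoints in different components.
gamma zeta (4): skip — zeta and gamma already connected.
alpha eta (6): add — endpoints in different components.
eta gamma (8): skip — gamma and eta already connected.
eta iota (9): add — endpoints in different components.
MST edges: alpha gamma, alpha zeta, alpha eta, eta iota; total weight 2+4+6+9 = 21.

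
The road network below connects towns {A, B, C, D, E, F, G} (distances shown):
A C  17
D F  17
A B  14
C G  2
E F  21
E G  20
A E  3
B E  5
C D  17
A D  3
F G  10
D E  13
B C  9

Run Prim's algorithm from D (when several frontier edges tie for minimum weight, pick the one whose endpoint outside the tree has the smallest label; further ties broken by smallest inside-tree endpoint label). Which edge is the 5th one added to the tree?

Prim's algorithm from D:
Step 1: cheapest edge leaving the tree is A D (3); add A.
Step 2: cheapest edge leaving the tree is A E (3); add E.
Step 3: cheapest edge leaving the tree is B E (5); add B.
Step 4: cheapest edge leaving the tree is B C (9); add C.
Step 5: cheapest edge leaving the tree is C G (2); add G.
Step 6: cheapest edge leaving the tree is F G (10); add F.
The 5th edge added is C G.

C-G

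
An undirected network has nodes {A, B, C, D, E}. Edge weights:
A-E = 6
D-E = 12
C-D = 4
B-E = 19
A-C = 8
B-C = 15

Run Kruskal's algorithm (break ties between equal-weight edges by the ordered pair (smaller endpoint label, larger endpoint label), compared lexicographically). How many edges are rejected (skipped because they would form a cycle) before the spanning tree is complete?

1

Sort edges by weight, then run Kruskal:
C-D (4): add — endpoints in different components.
A-E (6): add — endpoints in different components.
A-C (8): add — endpoints in different components.
D-E (12): skip — D and E already connected.
B-C (15): add — endpoints in different components.
Edges rejected before the tree was complete: 1.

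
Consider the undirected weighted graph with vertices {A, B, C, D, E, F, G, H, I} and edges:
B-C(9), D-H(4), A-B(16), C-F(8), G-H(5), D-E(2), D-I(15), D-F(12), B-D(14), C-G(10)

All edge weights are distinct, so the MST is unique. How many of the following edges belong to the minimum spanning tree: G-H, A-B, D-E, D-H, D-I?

5

Kruskal's algorithm — process edges by increasing weight (ties by edge label):
D-E (2): add — endpoints in different components.
D-H (4): add — endpoints in different components.
G-H (5): add — endpoints in different components.
C-F (8): add — endpoints in different components.
B-C (9): add — endpoints in different components.
C-G (10): add — endpoints in different components.
D-F (12): skip — D and F already connected.
B-D (14): skip — B and D already connected.
D-I (15): add — endpoints in different components.
A-B (16): add — endpoints in different components.
MST edge set: {D-E, D-H, G-H, C-F, B-C, C-G, D-I, A-B}.
Of the listed edges, {G-H, A-B, D-E, D-H, D-I} are in the MST → 5.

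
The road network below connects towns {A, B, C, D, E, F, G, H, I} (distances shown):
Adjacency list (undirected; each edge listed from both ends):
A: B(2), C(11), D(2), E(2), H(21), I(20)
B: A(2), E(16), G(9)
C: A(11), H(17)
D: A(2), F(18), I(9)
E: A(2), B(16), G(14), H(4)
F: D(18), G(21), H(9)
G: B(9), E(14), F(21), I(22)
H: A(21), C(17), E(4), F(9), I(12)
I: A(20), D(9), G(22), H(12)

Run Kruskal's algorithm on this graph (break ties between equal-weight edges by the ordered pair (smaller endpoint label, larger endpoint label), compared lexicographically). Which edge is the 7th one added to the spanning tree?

Kruskal's algorithm — process edges by increasing weight (ties by edge label):
A B (2): add — endpoints in different components.
A D (2): add — endpoints in different components.
A E (2): add — endpoints in different components.
E H (4): add — endpoints in different components.
B G (9): add — endpoints in different components.
D I (9): add — endpoints in different components.
F H (9): add — endpoints in different components.
A C (11): add — endpoints in different components.
The 7th edge added is F H.

F-H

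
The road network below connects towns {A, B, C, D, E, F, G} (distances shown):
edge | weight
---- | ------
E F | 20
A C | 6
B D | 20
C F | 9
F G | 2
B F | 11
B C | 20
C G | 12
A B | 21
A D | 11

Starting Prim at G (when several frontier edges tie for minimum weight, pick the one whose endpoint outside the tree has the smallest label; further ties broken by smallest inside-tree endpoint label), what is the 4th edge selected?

Prim, starting at G.
Step 1: frontier [F G 2, C G 12] → take F G (2); add F.
Step 2: frontier [C F 9, B F 11, E F 20, C G 12] → take C F (9); add C.
Step 3: frontier [A C 6, B C 20, B F 11, E F 20] → take A C (6); add A.
Step 4: frontier [A D 11, A B 21, B C 20, B F 11, E F 20] → take B F (11); add B.
Step 5: frontier [A D 11, B D 20, E F 20] → take A D (11); add D.
Step 6: frontier [E F 20] → take E F (20); add E.
The 4th edge added is B F.

B-F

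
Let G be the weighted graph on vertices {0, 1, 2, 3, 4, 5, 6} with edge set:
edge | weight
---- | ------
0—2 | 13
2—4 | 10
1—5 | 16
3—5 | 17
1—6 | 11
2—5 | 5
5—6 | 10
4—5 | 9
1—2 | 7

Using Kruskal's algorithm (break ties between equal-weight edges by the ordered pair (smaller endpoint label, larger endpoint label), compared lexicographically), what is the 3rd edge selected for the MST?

Kruskal: consider edges lightest-first.
2—5 (5): add — endpoints in different components.
1—2 (7): add — endpoints in different components.
4—5 (9): add — endpoints in different components.
2—4 (10): skip — 2 and 4 already connected.
5—6 (10): add — endpoints in different components.
1—6 (11): skip — 1 and 6 already connected.
0—2 (13): add — endpoints in different components.
1—5 (16): skip — 1 and 5 already connected.
3—5 (17): add — endpoints in different components.
The 3rd edge added is 4—5.

4-5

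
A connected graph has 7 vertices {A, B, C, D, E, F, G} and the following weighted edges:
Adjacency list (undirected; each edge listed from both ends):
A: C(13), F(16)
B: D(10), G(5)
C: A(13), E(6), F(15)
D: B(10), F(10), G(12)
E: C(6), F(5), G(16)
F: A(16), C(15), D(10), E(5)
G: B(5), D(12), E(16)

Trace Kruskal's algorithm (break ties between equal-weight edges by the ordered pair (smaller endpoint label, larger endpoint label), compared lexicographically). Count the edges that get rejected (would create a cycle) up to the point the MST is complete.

Kruskal: consider edges lightest-first.
B-G (5): add — endpoints in different components.
E-F (5): add — endpoints in different components.
C-E (6): add — endpoints in different components.
B-D (10): add — endpoints in different components.
D-F (10): add — endpoints in different components.
D-G (12): skip — D and G already connected.
A-C (13): add — endpoints in different components.
Edges rejected before the tree was complete: 1.

1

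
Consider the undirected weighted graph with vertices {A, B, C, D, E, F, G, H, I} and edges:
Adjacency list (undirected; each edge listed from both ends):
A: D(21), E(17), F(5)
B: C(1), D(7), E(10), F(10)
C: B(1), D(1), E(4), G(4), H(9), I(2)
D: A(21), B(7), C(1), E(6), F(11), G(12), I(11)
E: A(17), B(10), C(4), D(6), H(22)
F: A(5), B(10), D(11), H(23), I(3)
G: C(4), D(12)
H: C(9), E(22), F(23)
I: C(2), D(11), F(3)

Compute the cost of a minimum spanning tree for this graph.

Kruskal's algorithm — process edges by increasing weight (ties by edge label):
B C (1): add — endpoints in different components.
C D (1): add — endpoints in different components.
C I (2): add — endpoints in different components.
F I (3): add — endpoints in different components.
C E (4): add — endpoints in different components.
C G (4): add — endpoints in different components.
A F (5): add — endpoints in different components.
D E (6): skip — D and E already connected.
B D (7): skip — B and D already connected.
C H (9): add — endpoints in different components.
MST edges: B C, C D, C I, F I, C E, C G, A F, C H; total weight 1+1+2+3+4+4+5+9 = 29.

29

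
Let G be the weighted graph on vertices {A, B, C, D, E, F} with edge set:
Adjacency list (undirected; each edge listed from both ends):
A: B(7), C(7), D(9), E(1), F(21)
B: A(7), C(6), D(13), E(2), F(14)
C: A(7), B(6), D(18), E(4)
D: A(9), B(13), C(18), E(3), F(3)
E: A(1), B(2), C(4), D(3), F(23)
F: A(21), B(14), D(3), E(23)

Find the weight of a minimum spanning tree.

13

Kruskal: consider edges lightest-first.
A-E (1): add. Components now {A,E} {B} {C} {D} {F}
B-E (2): add. Components now {A,B,E} {C} {D} {F}
D-E (3): add. Components now {A,B,D,E} {C} {F}
D-F (3): add. Components now {A,B,D,E,F} {C}
C-E (4): add. Components now {A,B,C,D,E,F}
MST edges: A-E, B-E, D-E, D-F, C-E; total weight 1+2+3+3+4 = 13.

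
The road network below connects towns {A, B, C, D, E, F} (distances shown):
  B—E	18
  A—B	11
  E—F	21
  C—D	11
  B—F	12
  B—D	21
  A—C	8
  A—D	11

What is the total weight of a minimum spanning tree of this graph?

Prim's algorithm from F:
Step 1: cheapest edge leaving the tree is B—F (12); add B.
Step 2: cheapest edge leaving the tree is A—B (11); add A.
Step 3: cheapest edge leaving the tree is A—C (8); add C.
Step 4: cheapest edge leaving the tree is A—D (11); add D.
Step 5: cheapest edge leaving the tree is B—E (18); add E.
MST edges: B—F, A—B, A—C, A—D, B—E; total weight 12+11+8+11+18 = 60.

60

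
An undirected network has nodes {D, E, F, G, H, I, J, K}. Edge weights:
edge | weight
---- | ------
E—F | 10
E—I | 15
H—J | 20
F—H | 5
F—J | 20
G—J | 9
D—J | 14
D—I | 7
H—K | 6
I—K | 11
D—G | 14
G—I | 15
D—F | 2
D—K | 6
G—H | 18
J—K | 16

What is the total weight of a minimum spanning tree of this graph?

Kruskal: consider edges lightest-first.
D—F (2): add — endpoints in different components.
F—H (5): add — endpoints in different components.
D—K (6): add — endpoints in different components.
H—K (6): skip — H and K already connected.
D—I (7): add — endpoints in different components.
G—J (9): add — endpoints in different components.
E—F (10): add — endpoints in different components.
I—K (11): skip — I and K already connected.
D—G (14): add — endpoints in different components.
MST edges: D—F, F—H, D—K, D—I, G—J, E—F, D—G; total weight 2+5+6+7+9+10+14 = 53.

53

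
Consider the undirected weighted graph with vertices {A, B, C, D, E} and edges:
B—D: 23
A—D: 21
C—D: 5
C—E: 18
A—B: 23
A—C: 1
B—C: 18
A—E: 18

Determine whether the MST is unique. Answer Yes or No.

Kruskal's algorithm — process edges by increasing weight (ties by edge label):
A—C (1): add — endpoints in different components.
C—D (5): add — endpoints in different components.
A—E (18): add — endpoints in different components.
B—C (18): add — endpoints in different components.
Non-tree edge C—E has weight 18, equal to the heaviest edge on its tree cycle — swapping gives another MST of the same weight. Not unique.

No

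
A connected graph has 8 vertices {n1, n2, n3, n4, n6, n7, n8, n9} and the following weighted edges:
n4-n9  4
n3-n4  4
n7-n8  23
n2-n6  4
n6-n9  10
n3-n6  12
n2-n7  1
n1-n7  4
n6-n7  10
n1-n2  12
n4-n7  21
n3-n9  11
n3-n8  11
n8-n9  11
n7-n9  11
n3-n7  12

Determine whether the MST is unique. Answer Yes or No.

Kruskal's algorithm — process edges by increasing weight (ties by edge label):
n2-n7 (1): add — endpoints in different components.
n1-n7 (4): add — endpoints in different components.
n2-n6 (4): add — endpoints in different components.
n3-n4 (4): add — endpoints in different components.
n4-n9 (4): add — endpoints in different components.
n6-n7 (10): skip — n6 and n7 already connected.
n6-n9 (10): add — endpoints in different components.
n3-n8 (11): add — endpoints in different components.
Non-tree edge n8-n9 has weight 11, equal to the heaviest edge on its tree cycle — swapping gives another MST of the same weight. Not unique.

No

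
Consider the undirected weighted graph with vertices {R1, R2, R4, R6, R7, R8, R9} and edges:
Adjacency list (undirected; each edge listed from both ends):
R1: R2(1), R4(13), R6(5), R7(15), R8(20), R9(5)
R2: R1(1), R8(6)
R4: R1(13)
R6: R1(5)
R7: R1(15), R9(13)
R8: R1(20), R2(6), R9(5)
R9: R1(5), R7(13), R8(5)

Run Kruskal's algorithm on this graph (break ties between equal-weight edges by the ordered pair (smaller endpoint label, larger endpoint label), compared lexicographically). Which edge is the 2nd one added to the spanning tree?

R1-R6

Sort edges by weight, then run Kruskal:
R1-R2 (1): add — endpoints in different components.
R1-R6 (5): add — endpoints in different components.
R1-R9 (5): add — endpoints in different components.
R8-R9 (5): add — endpoints in different components.
R2-R8 (6): skip — R8 and R2 already connected.
R1-R4 (13): add — endpoints in different components.
R7-R9 (13): add — endpoints in different components.
The 2nd edge added is R1-R6.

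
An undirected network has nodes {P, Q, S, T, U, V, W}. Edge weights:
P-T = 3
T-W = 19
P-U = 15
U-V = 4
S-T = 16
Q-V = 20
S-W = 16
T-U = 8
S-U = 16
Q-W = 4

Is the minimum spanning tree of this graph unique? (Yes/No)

No

Sort edges by weight, then run Kruskal:
P-T (3): add. Components now {W} {P,T} {Q} {V} {U} {S}
Q-W (4): add. Components now {Q,W} {P,T} {V} {U} {S}
U-V (4): add. Components now {Q,W} {P,T} {U,V} {S}
T-U (8): add. Components now {Q,W} {P,T,U,V} {S}
P-U (15): skip — U and P already connected.
S-T (16): add. Components now {Q,W} {P,S,T,U,V}
S-U (16): skip — U and S already connected.
S-W (16): add. Components now {P,Q,S,T,U,V,W}
Non-tree edge S-U has weight 16, equal to the heaviest edge on its tree cycle — swapping gives another MST of the same weight. Not unique.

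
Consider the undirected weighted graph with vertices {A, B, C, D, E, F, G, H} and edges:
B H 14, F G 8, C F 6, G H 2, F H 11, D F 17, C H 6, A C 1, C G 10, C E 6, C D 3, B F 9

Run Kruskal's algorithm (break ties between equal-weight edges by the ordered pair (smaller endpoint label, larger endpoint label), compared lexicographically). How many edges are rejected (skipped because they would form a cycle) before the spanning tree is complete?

1

Kruskal: consider edges lightest-first.
A C (1): add — endpoints in different components.
G H (2): add — endpoints in different components.
C D (3): add — endpoints in different components.
C E (6): add — endpoints in different components.
C F (6): add — endpoints in different components.
C H (6): add — endpoints in different components.
F G (8): skip — F and G already connected.
B F (9): add — endpoints in different components.
Edges rejected before the tree was complete: 1.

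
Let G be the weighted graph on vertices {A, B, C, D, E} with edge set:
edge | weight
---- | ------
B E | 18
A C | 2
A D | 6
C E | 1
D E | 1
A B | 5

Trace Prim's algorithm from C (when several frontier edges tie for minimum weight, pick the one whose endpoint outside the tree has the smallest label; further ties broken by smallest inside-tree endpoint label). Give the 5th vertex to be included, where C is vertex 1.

B

Grow the tree from C using Prim:
Step 1: frontier [C E 1, A C 2] → take C E (1); add E.
Step 2: frontier [A C 2, D E 1, B E 18] → take D E (1); add D.
Step 3: frontier [A C 2, A D 6, B E 18] → take A C (2); add A.
Step 4: frontier [A B 5, B E 18] → take A B (5); add B.
Vertex order: C, E, D, A, B. The 5th vertex is B.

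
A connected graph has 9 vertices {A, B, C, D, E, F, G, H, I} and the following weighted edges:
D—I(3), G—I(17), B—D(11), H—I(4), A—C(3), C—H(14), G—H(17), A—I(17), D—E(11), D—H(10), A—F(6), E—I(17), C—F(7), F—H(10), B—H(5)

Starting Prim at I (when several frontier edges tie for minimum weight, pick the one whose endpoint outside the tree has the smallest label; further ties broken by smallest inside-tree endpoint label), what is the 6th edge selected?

Grow the tree from I using Prim:
Step 1: cheapest edge leaving the tree is D—I (3); add D.
Step 2: cheapest edge leaving the tree is H—I (4); add H.
Step 3: cheapest edge leaving the tree is B—H (5); add B.
Step 4: cheapest edge leaving the tree is F—H (10); add F.
Step 5: cheapest edge leaving the tree is A—F (6); add A.
Step 6: cheapest edge leaving the tree is A—C (3); add C.
Step 7: cheapest edge leaving the tree is D—E (11); add E.
Step 8: cheapest edge leaving the tree is G—H (17); add G.
The 6th edge added is A—C.

A-C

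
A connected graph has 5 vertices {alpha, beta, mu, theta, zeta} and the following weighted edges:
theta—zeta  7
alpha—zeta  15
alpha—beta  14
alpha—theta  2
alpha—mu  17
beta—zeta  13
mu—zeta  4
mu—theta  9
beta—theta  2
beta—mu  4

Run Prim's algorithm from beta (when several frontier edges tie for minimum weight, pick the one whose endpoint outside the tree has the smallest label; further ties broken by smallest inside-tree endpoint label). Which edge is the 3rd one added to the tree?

beta-mu

Grow the tree from beta using Prim:
Step 1: cheapest edge leaving the tree is beta—theta (2); add theta.
Step 2: cheapest edge leaving the tree is alpha—theta (2); add alpha.
Step 3: cheapest edge leaving the tree is beta—mu (4); add mu.
Step 4: cheapest edge leaving the tree is mu—zeta (4); add zeta.
The 3rd edge added is beta—mu.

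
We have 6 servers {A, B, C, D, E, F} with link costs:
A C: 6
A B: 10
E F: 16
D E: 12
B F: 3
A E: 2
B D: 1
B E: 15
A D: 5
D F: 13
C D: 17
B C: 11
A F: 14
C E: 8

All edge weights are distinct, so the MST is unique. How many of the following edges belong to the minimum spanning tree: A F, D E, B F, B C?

Kruskal's algorithm — process edges by increasing weight (ties by edge label):
B D (1): add. Components now {A} {B,D} {C} {E} {F}
A E (2): add. Components now {A,E} {B,D} {C} {F}
B F (3): add. Components now {A,E} {B,D,F} {C}
A D (5): add. Components now {A,B,D,E,F} {C}
A C (6): add. Components now {A,B,C,D,E,F}
MST edge set: {B D, A E, B F, A D, A C}.
Of the listed edges, {B F} are in the MST → 1.

1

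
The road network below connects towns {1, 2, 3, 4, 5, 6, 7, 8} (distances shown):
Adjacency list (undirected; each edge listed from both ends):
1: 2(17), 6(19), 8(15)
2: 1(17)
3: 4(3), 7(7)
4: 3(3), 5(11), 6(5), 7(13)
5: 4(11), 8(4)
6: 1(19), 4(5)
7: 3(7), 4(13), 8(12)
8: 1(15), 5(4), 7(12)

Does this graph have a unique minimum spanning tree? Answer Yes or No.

Yes

Kruskal: consider edges lightest-first.
3—4 (3): add — endpoints in different components.
5—8 (4): add — endpoints in different components.
4—6 (5): add — endpoints in different components.
3—7 (7): add — endpoints in different components.
4—5 (11): add — endpoints in different components.
7—8 (12): skip — 7 and 8 already connected.
4—7 (13): skip — 4 and 7 already connected.
1—8 (15): add — endpoints in different components.
1—2 (17): add — endpoints in different components.
Every non-tree edge has weight strictly greater than the heaviest edge on the tree path between its endpoints, so the MST is unique.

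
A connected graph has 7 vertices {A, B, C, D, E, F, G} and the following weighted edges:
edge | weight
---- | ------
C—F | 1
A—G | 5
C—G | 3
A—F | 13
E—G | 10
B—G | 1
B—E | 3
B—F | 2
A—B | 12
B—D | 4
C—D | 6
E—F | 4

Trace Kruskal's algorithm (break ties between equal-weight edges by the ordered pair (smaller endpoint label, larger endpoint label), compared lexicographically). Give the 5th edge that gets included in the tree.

Sort edges by weight, then run Kruskal:
B—G (1): add. Components now {A} {B,G} {C} {D} {E} {F}
C—F (1): add. Components now {A} {B,G} {C,F} {D} {E}
B—F (2): add. Components now {A} {B,C,F,G} {D} {E}
B—E (3): add. Components now {A} {B,C,E,F,G} {D}
C—G (3): skip — C and G already connected.
B—D (4): add. Components now {A} {B,C,D,E,F,G}
E—F (4): skip — E and F already connected.
A—G (5): add. Components now {A,B,C,D,E,F,G}
The 5th edge added is B—D.

B-D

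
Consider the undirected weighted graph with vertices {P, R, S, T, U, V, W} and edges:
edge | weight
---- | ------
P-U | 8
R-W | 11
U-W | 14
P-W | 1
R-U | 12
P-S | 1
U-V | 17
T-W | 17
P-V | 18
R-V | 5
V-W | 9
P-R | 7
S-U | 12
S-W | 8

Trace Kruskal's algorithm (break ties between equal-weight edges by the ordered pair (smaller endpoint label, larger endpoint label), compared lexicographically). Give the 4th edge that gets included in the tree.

P-R

Kruskal: consider edges lightest-first.
P-S (1): add — endpoints in different components.
P-W (1): add — endpoints in different components.
R-V (5): add — endpoints in different components.
P-R (7): add — endpoints in different components.
P-U (8): add — endpoints in different components.
S-W (8): skip — W and S already connected.
V-W (9): skip — W and V already connected.
R-W (11): skip — R and W already connected.
R-U (12): skip — R and U already connected.
S-U (12): skip — U and S already connected.
U-W (14): skip — U and W already connected.
T-W (17): add — endpoints in different components.
The 4th edge added is P-R.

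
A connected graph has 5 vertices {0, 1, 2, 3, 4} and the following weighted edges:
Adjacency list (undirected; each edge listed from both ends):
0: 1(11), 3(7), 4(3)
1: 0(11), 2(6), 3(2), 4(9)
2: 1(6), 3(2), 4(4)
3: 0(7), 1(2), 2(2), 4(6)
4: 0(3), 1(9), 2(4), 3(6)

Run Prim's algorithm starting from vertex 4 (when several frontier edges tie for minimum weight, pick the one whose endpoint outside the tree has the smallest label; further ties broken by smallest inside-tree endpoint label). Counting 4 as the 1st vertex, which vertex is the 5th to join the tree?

Grow the tree from 4 using Prim:
Step 1: frontier [0–4 3, 2–4 4, 3–4 6, 1–4 9] → take 0–4 (3); add 0.
Step 2: frontier [0–3 7, 0–1 11, 2–4 4, 3–4 6, 1–4 9] → take 2–4 (4); add 2.
Step 3: frontier [0–3 7, 0–1 11, 2–3 2, 1–2 6, 3–4 6, 1–4 9] → take 2–3 (2); add 3.
Step 4: frontier [0–1 11, 1–2 6, 1–3 2, 1–4 9] → take 1–3 (2); add 1.
Vertex order: 4, 0, 2, 3, 1. The 5th vertex is 1.

1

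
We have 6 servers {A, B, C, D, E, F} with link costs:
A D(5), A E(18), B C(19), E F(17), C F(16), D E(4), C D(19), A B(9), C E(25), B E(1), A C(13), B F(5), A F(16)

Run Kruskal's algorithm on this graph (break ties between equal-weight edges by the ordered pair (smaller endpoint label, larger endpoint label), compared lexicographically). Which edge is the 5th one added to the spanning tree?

Kruskal's algorithm — process edges by increasing weight (ties by edge label):
B E (1): add — endpoints in different components.
D E (4): add — endpoints in different components.
A D (5): add — endpoints in different components.
B F (5): add — endpoints in different components.
A B (9): skip — A and B already connected.
A C (13): add — endpoints in different components.
The 5th edge added is A C.

A-C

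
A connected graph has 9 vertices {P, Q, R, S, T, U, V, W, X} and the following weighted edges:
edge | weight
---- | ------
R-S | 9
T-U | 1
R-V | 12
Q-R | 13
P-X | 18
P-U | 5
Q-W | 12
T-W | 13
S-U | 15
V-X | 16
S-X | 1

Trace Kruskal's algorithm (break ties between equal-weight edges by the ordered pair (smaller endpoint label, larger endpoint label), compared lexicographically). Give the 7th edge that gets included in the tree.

Kruskal's algorithm — process edges by increasing weight (ties by edge label):
S-X (1): add — endpoints in different components.
T-U (1): add — endpoints in different components.
P-U (5): add — endpoints in different components.
R-S (9): add — endpoints in different components.
Q-W (12): add — endpoints in different components.
R-V (12): add — endpoints in different components.
Q-R (13): add — endpoints in different components.
T-W (13): add — endpoints in different components.
The 7th edge added is Q-R.

Q-R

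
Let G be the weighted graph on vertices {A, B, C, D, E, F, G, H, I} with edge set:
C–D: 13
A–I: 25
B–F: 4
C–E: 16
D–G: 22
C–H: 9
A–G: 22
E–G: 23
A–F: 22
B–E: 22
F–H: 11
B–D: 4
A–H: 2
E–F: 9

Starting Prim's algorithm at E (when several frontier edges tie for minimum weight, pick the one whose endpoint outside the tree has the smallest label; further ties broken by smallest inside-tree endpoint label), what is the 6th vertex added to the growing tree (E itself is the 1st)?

A

Grow the tree from E using Prim:
Step 1: frontier [E–F 9, C–E 16, B–E 22, E–G 23] → take E–F (9); add F.
Step 2: frontier [C–E 16, B–E 22, E–G 23, B–F 4, F–H 11, A–F 22] → take B–F (4); add B.
Step 3: frontier [B–D 4, C–E 16, E–G 23, F–H 11, A–F 22] → take B–D (4); add D.
Step 4: frontier [C–D 13, D–G 22, C–E 16, E–G 23, F–H 11, A–F 22] → take F–H (11); add H.
Step 5: frontier [C–D 13, D–G 22, C–E 16, E–G 23, A–F 22, A–H 2, C–H 9] → take A–H (2); add A.
Step 6: frontier [A–G 22, A–I 25, C–D 13, D–G 22, C–E 16, E–G 23, C–H 9] → take C–H (9); add C.
Step 7: frontier [A–G 22, A–I 25, D–G 22, E–G 23] → take A–G (22); add G.
Step 8: frontier [A–I 25] → take A–I (25); add I.
Vertex order: E, F, B, D, H, A, C, G, I. The 6th vertex is A.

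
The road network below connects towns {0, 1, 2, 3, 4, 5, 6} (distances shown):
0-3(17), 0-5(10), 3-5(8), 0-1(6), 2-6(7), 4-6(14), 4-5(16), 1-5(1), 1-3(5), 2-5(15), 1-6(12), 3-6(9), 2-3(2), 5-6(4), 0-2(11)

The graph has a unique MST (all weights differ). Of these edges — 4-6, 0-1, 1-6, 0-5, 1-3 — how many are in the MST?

3

Kruskal's algorithm — process edges by increasing weight (ties by edge label):
1-5 (1): add. Components now {0} {1,5} {2} {3} {4} {6}
2-3 (2): add. Components now {0} {1,5} {2,3} {4} {6}
5-6 (4): add. Components now {0} {1,5,6} {2,3} {4}
1-3 (5): add. Components now {0} {1,2,3,5,6} {4}
0-1 (6): add. Components now {0,1,2,3,5,6} {4}
2-6 (7): skip — 2 and 6 already connected.
3-5 (8): skip — 3 and 5 already connected.
3-6 (9): skip — 3 and 6 already connected.
0-5 (10): skip — 0 and 5 already connected.
0-2 (11): skip — 0 and 2 already connected.
1-6 (12): skip — 1 and 6 already connected.
4-6 (14): add. Components now {0,1,2,3,4,5,6}
MST edge set: {1-5, 2-3, 5-6, 1-3, 0-1, 4-6}.
Of the listed edges, {4-6, 0-1, 1-3} are in the MST → 3.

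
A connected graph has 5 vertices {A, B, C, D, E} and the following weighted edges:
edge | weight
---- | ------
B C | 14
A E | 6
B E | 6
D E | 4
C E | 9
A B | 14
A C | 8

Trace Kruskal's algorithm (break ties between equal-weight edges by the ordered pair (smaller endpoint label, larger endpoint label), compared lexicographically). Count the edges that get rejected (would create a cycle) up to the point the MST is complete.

0

Sort edges by weight, then run Kruskal:
D E (4): add — endpoints in different components.
A E (6): add — endpoints in different components.
B E (6): add — endpoints in different components.
A C (8): add — endpoints in different components.
Edges rejected before the tree was complete: 0.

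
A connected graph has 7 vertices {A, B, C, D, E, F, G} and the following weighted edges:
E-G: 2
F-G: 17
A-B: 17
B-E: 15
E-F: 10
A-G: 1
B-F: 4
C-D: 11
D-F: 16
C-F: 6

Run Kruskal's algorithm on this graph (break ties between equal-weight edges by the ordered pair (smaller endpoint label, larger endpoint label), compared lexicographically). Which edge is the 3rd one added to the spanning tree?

B-F

Kruskal's algorithm — process edges by increasing weight (ties by edge label):
A-G (1): add — endpoints in different components.
E-G (2): add — endpoints in different components.
B-F (4): add — endpoints in different components.
C-F (6): add — endpoints in different components.
E-F (10): add — endpoints in different components.
C-D (11): add — endpoints in different components.
The 3rd edge added is B-F.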